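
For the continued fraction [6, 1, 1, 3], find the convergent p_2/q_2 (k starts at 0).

Using pₖ = aₖpₖ₋₁ + pₖ₋₂, qₖ = aₖqₖ₋₁ + qₖ₋₂ (with p₋₁=1, p₋₂=0, q₋₁=0, q₋₂=1):
  k=0: a=6, p=6, q=1
  k=1: a=1, p=7, q=1
  k=2: a=1, p=13, q=2

13/2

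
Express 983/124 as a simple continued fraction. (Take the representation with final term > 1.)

[7; 1, 12, 1, 3, 2]

983 = 7*124 + 115
124 = 1*115 + 9
115 = 12*9 + 7
9 = 1*7 + 2
7 = 3*2 + 1
2 = 2*1 + 0  (stop)
So 983/124 = [7; 1, 12, 1, 3, 2].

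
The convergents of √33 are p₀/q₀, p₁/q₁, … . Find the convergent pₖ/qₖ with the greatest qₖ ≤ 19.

√33 = [5; 1, 2, 1, 10, …] (period length 4).
Convergents:
  p_0/q_0 = 5/1
  p_1/q_1 = 6/1
  p_2/q_2 = 17/3
  p_3/q_3 = 23/4
  p_4/q_4 = 247/43
q_3 = 4 ≤ 19 < 43 = q_4, so the answer is 23/4.

23/4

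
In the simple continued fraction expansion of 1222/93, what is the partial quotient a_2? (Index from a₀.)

1222 = 13·93 + 13   →  a_0 = 13
93 = 7·13 + 2   →  a_1 = 7
13 = 6·2 + 1   →  a_2 = 6

6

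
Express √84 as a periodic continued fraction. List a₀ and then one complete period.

[9; 6, 18]

a₀ = ⌊√84⌋ = 9.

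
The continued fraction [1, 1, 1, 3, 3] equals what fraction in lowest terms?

36/23

Using pₖ = aₖpₖ₋₁ + pₖ₋₂ and qₖ = aₖqₖ₋₁ + qₖ₋₂:
  k=0: a=1, p=1, q=1
  k=1: a=1, p=2, q=1
  k=2: a=1, p=3, q=2
  k=3: a=3, p=11, q=7
  k=4: a=3, p=36, q=23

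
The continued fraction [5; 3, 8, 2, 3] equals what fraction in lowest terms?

Using pₖ = aₖpₖ₋₁ + pₖ₋₂ and qₖ = aₖqₖ₋₁ + qₖ₋₂:
  k=0: a=5, p=5, q=1
  k=1: a=3, p=16, q=3
  k=2: a=8, p=133, q=25
  k=3: a=2, p=282, q=53
  k=4: a=3, p=979, q=184

979/184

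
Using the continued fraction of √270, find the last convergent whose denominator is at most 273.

√270 = [16; 2, 3, 6, 3, 2, 32, …] (period length 6).
Convergents:
  p_0/q_0 = 16/1
  p_1/q_1 = 33/2
  p_2/q_2 = 115/7
  p_3/q_3 = 723/44
  p_4/q_4 = 2284/139
  p_5/q_5 = 5291/322
q_4 = 139 ≤ 273 < 322 = q_5, so the answer is 2284/139.

2284/139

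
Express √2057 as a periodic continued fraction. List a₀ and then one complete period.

a₀ = ⌊√2057⌋ = 45.
With m₀=0, d₀=1 and mₖ₊₁ = dₖaₖ − mₖ, dₖ₊₁ = (n − mₖ₊₁²)/dₖ, aₖ₊₁ = ⌊(a₀+mₖ₊₁)/dₖ₊₁⌋:
  k=1: m=45, d=32, a=2
  k=2: m=19, d=53, a=1
  k=3: m=34, d=17, a=4
  k=4: m=34, d=53, a=1
  k=5: m=19, d=32, a=2
  k=6: m=45, d=1, a=90
d=1 and a=2a₀=90 at k=6, so the next step gives (m, d) = (45, 32) again — its k=1 value — and the period has length 6.

[45; 2, 1, 4, 1, 2, 90]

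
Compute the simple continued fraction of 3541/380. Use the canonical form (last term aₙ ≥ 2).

3541 = 9·380 + 121
380 = 3·121 + 17
121 = 7·17 + 2
17 = 8·2 + 1
2 = 2·1 + 0  (stop)
So 3541/380 = [9; 3, 7, 8, 2].

[9; 3, 7, 8, 2]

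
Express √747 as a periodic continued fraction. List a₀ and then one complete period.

a₀ = ⌊√747⌋ = 27.
With m₀=0, d₀=1 and mₖ₊₁ = dₖaₖ − mₖ, dₖ₊₁ = (n − mₖ₊₁²)/dₖ, aₖ₊₁ = ⌊(a₀+mₖ₊₁)/dₖ₊₁⌋:
  k=1: m=27, d=18, a=3
  k=2: m=27, d=1, a=54
d=1 and a=2a₀=54 at k=2, so the next step gives (m, d) = (27, 18) again — its k=1 value — and the period has length 2.

[27; 3, 54]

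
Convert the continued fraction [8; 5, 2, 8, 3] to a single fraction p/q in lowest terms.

Using pₖ = aₖpₖ₋₁ + pₖ₋₂ and qₖ = aₖqₖ₋₁ + qₖ₋₂:
  k=0: a=8, p=8, q=1
  k=1: a=5, p=41, q=5
  k=2: a=2, p=90, q=11
  k=3: a=8, p=761, q=93
  k=4: a=3, p=2373, q=290

2373/290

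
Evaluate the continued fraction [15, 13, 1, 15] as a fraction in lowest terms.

3361/223

Fold from the inside: start with 15/1.
  1 + 1/15 = 16/15
  13 + 15/16 = 223/16
  15 + 16/223 = 3361/223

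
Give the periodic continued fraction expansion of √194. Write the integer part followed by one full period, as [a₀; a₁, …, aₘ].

[13; 1, 12, 1, 26]

a₀ = ⌊√194⌋ = 13.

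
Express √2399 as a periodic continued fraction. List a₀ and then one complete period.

[48; 1, 47, 1, 96]

a₀ = ⌊√2399⌋ = 48.
With m₀=0, d₀=1 and mₖ₊₁ = dₖaₖ − mₖ, dₖ₊₁ = (n − mₖ₊₁²)/dₖ, aₖ₊₁ = ⌊(a₀+mₖ₊₁)/dₖ₊₁⌋:
  k=1: m=48, d=95, a=1
  k=2: m=47, d=2, a=47
  k=3: m=47, d=95, a=1
  k=4: m=48, d=1, a=96
d=1 and a=2a₀=96 at k=4, so the next step gives (m, d) = (48, 95) again — its k=1 value — and the period has length 4.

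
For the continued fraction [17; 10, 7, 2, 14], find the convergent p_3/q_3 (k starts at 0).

Using pₖ = aₖpₖ₋₁ + pₖ₋₂, qₖ = aₖqₖ₋₁ + qₖ₋₂ (with p₋₁=1, p₋₂=0, q₋₁=0, q₋₂=1):
  k=0: a=17, p=17, q=1
  k=1: a=10, p=171, q=10
  k=2: a=7, p=1214, q=71
  k=3: a=2, p=2599, q=152

2599/152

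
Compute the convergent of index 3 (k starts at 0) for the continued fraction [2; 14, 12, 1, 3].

Using pₖ = aₖpₖ₋₁ + pₖ₋₂, qₖ = aₖqₖ₋₁ + qₖ₋₂ (with p₋₁=1, p₋₂=0, q₋₁=0, q₋₂=1):
  k=0: a=2, p=2, q=1
  k=1: a=14, p=29, q=14
  k=2: a=12, p=350, q=169
  k=3: a=1, p=379, q=183

379/183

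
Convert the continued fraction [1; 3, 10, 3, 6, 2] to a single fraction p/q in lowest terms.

Using pₖ = aₖpₖ₋₁ + pₖ₋₂ and qₖ = aₖqₖ₋₁ + qₖ₋₂:
  k=0: a=1, p=1, q=1
  k=1: a=3, p=4, q=3
  k=2: a=10, p=41, q=31
  k=3: a=3, p=127, q=96
  k=4: a=6, p=803, q=607
  k=5: a=2, p=1733, q=1310

1733/1310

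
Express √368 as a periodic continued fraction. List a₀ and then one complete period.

a₀ = ⌊√368⌋ = 19.
With m₀=0, d₀=1 and mₖ₊₁ = dₖaₖ − mₖ, dₖ₊₁ = (n − mₖ₊₁²)/dₖ, aₖ₊₁ = ⌊(a₀+mₖ₊₁)/dₖ₊₁⌋:
  k=1: m=19, d=7, a=5
  k=2: m=16, d=16, a=2
  k=3: m=16, d=7, a=5
  k=4: m=19, d=1, a=38
d=1 and a=2a₀=38 at k=4, so the next step gives (m, d) = (19, 7) again — its k=1 value — and the period has length 4.

[19; 5, 2, 5, 38]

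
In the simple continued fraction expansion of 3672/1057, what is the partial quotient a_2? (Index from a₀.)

3672 = 3·1057 + 501   →  a_0 = 3
1057 = 2·501 + 55   →  a_1 = 2
501 = 9·55 + 6   →  a_2 = 9

9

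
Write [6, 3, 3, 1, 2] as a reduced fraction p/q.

Using pₖ = aₖpₖ₋₁ + pₖ₋₂ and qₖ = aₖqₖ₋₁ + qₖ₋₂:
  k=0: a=6, p=6, q=1
  k=1: a=3, p=19, q=3
  k=2: a=3, p=63, q=10
  k=3: a=1, p=82, q=13
  k=4: a=2, p=227, q=36

227/36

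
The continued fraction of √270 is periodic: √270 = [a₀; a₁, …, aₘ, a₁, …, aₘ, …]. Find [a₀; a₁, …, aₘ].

a₀ = ⌊√270⌋ = 16.
With m₀=0, d₀=1 and mₖ₊₁ = dₖaₖ − mₖ, dₖ₊₁ = (n − mₖ₊₁²)/dₖ, aₖ₊₁ = ⌊(a₀+mₖ₊₁)/dₖ₊₁⌋:
  k=1: m=16, d=14, a=2
  k=2: m=12, d=9, a=3
  k=3: m=15, d=5, a=6
  k=4: m=15, d=9, a=3
  k=5: m=12, d=14, a=2
  k=6: m=16, d=1, a=32
d=1 and a=2a₀=32 at k=6, so the next step gives (m, d) = (16, 14) again — its k=1 value — and the period has length 6.

[16; 2, 3, 6, 3, 2, 32]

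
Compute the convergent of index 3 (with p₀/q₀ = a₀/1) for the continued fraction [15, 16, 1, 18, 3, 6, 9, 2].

Using pₖ = aₖpₖ₋₁ + pₖ₋₂, qₖ = aₖqₖ₋₁ + qₖ₋₂ (with p₋₁=1, p₋₂=0, q₋₁=0, q₋₂=1):
  k=0: a=15, p=15, q=1
  k=1: a=16, p=241, q=16
  k=2: a=1, p=256, q=17
  k=3: a=18, p=4849, q=322

4849/322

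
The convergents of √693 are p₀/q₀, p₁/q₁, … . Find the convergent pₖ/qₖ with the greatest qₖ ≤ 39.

√693 = [26; 3, 12, 1, 4, 1, 12, 3, 52, …] (period length 8).
Convergents:
  p_0/q_0 = 26/1
  p_1/q_1 = 79/3
  p_2/q_2 = 974/37
  p_3/q_3 = 1053/40
q_2 = 37 ≤ 39 < 40 = q_3, so the answer is 974/37.

974/37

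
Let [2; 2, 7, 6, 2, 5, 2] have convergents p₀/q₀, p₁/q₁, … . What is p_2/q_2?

Using pₖ = aₖpₖ₋₁ + pₖ₋₂, qₖ = aₖqₖ₋₁ + qₖ₋₂ (with p₋₁=1, p₋₂=0, q₋₁=0, q₋₂=1):
  k=0: a=2, p=2, q=1
  k=1: a=2, p=5, q=2
  k=2: a=7, p=37, q=15

37/15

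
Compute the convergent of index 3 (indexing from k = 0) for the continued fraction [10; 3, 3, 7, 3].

Using pₖ = aₖpₖ₋₁ + pₖ₋₂, qₖ = aₖqₖ₋₁ + qₖ₋₂ (with p₋₁=1, p₋₂=0, q₋₁=0, q₋₂=1):
  k=0: a=10, p=10, q=1
  k=1: a=3, p=31, q=3
  k=2: a=3, p=103, q=10
  k=3: a=7, p=752, q=73

752/73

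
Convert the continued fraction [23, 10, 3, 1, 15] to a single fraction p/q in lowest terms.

Using pₖ = aₖpₖ₋₁ + pₖ₋₂ and qₖ = aₖqₖ₋₁ + qₖ₋₂:
  k=0: a=23, p=23, q=1
  k=1: a=10, p=231, q=10
  k=2: a=3, p=716, q=31
  k=3: a=1, p=947, q=41
  k=4: a=15, p=14921, q=646

14921/646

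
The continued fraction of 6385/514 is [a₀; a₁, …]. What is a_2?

6385 = 12·514 + 217   →  a_0 = 12
514 = 2·217 + 80   →  a_1 = 2
217 = 2·80 + 57   →  a_2 = 2

2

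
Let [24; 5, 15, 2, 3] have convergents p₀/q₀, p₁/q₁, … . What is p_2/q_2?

Using pₖ = aₖpₖ₋₁ + pₖ₋₂, qₖ = aₖqₖ₋₁ + qₖ₋₂ (with p₋₁=1, p₋₂=0, q₋₁=0, q₋₂=1):
  k=0: a=24, p=24, q=1
  k=1: a=5, p=121, q=5
  k=2: a=15, p=1839, q=76

1839/76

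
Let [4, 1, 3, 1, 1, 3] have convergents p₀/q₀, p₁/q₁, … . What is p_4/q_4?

43/9

Using pₖ = aₖpₖ₋₁ + pₖ₋₂, qₖ = aₖqₖ₋₁ + qₖ₋₂ (with p₋₁=1, p₋₂=0, q₋₁=0, q₋₂=1):
  k=0: a=4, p=4, q=1
  k=1: a=1, p=5, q=1
  k=2: a=3, p=19, q=4
  k=3: a=1, p=24, q=5
  k=4: a=1, p=43, q=9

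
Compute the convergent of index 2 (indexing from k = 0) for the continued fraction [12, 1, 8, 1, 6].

116/9

Using pₖ = aₖpₖ₋₁ + pₖ₋₂, qₖ = aₖqₖ₋₁ + qₖ₋₂ (with p₋₁=1, p₋₂=0, q₋₁=0, q₋₂=1):
  k=0: a=12, p=12, q=1
  k=1: a=1, p=13, q=1
  k=2: a=8, p=116, q=9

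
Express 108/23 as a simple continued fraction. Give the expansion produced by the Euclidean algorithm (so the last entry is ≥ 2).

108 = 4*23 + 16
23 = 1*16 + 7
16 = 2*7 + 2
7 = 3*2 + 1
2 = 2*1 + 0  (stop)
So 108/23 = [4; 1, 2, 3, 2].

[4; 1, 2, 3, 2]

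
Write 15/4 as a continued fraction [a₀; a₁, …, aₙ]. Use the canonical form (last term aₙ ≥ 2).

15 = 3×4 + 3
4 = 1×3 + 1
3 = 3×1 + 0  (stop)
So 15/4 = [3; 1, 3].

[3; 1, 3]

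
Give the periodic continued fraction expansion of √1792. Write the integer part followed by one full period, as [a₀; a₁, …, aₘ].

a₀ = ⌊√1792⌋ = 42.
With m₀=0, d₀=1 and mₖ₊₁ = dₖaₖ − mₖ, dₖ₊₁ = (n − mₖ₊₁²)/dₖ, aₖ₊₁ = ⌊(a₀+mₖ₊₁)/dₖ₊₁⌋:
  k=1: m=42, d=28, a=3
  k=2: m=42, d=1, a=84
d=1 and a=2a₀=84 at k=2, so the next step gives (m, d) = (42, 28) again — its k=1 value — and the period has length 2.

[42; 3, 84]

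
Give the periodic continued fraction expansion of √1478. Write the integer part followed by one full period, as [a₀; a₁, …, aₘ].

[38; 2, 4, 38, 4, 2, 76]

a₀ = ⌊√1478⌋ = 38.
With m₀=0, d₀=1 and mₖ₊₁ = dₖaₖ − mₖ, dₖ₊₁ = (n − mₖ₊₁²)/dₖ, aₖ₊₁ = ⌊(a₀+mₖ₊₁)/dₖ₊₁⌋:
  k=1: m=38, d=34, a=2
  k=2: m=30, d=17, a=4
  k=3: m=38, d=2, a=38
  k=4: m=38, d=17, a=4
  k=5: m=30, d=34, a=2
  k=6: m=38, d=1, a=76
d=1 and a=2a₀=76 at k=6, so the next step gives (m, d) = (38, 34) again — its k=1 value — and the period has length 6.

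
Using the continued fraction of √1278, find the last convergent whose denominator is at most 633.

10260/287

√1278 = [35; 1, 2, 1, 70, …] (period length 4).
Convergents:
  p_0/q_0 = 35/1
  p_1/q_1 = 36/1
  p_2/q_2 = 107/3
  p_3/q_3 = 143/4
  p_4/q_4 = 10117/283
  p_5/q_5 = 10260/287
  p_6/q_6 = 30637/857
q_5 = 287 ≤ 633 < 857 = q_6, so the answer is 10260/287.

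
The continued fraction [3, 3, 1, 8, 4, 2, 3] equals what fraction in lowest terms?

Fold from the inside: start with 3/1.
  2 + 1/3 = 7/3
  4 + 3/7 = 31/7
  8 + 7/31 = 255/31
  1 + 31/255 = 286/255
  3 + 255/286 = 1113/286
  3 + 286/1113 = 3625/1113

3625/1113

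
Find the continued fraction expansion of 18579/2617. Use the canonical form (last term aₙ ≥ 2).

18579 = 7*2617 + 260
2617 = 10*260 + 17
260 = 15*17 + 5
17 = 3*5 + 2
5 = 2*2 + 1
2 = 2*1 + 0  (stop)
So 18579/2617 = [7; 10, 15, 3, 2, 2].

[7; 10, 15, 3, 2, 2]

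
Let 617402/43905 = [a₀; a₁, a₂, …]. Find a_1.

617402 = 14·43905 + 2732   →  a_0 = 14
43905 = 16·2732 + 193   →  a_1 = 16

16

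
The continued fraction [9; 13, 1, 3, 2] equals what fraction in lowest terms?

Using pₖ = aₖpₖ₋₁ + pₖ₋₂ and qₖ = aₖqₖ₋₁ + qₖ₋₂:
  k=0: a=9, p=9, q=1
  k=1: a=13, p=118, q=13
  k=2: a=1, p=127, q=14
  k=3: a=3, p=499, q=55
  k=4: a=2, p=1125, q=124

1125/124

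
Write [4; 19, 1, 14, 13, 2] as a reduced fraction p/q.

32859/8113

Fold from the inside: start with 2/1.
  13 + 1/2 = 27/2
  14 + 2/27 = 380/27
  1 + 27/380 = 407/380
  19 + 380/407 = 8113/407
  4 + 407/8113 = 32859/8113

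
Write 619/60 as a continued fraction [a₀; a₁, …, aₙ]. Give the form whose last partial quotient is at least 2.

619 = 10·60 + 19
60 = 3·19 + 3
19 = 6·3 + 1
3 = 3·1 + 0  (stop)
So 619/60 = [10; 3, 6, 3].

[10; 3, 6, 3]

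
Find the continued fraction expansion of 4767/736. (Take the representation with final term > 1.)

[6; 2, 10, 3, 11]

4767 = 6*736 + 351
736 = 2*351 + 34
351 = 10*34 + 11
34 = 3*11 + 1
11 = 11*1 + 0  (stop)
So 4767/736 = [6; 2, 10, 3, 11].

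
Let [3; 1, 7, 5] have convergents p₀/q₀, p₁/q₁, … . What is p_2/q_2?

Using pₖ = aₖpₖ₋₁ + pₖ₋₂, qₖ = aₖqₖ₋₁ + qₖ₋₂ (with p₋₁=1, p₋₂=0, q₋₁=0, q₋₂=1):
  k=0: a=3, p=3, q=1
  k=1: a=1, p=4, q=1
  k=2: a=7, p=31, q=8

31/8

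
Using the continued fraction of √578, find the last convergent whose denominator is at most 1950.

27720/1153

√578 = [24; 24, 48, …] (period length 2).
Convergents:
  p_0/q_0 = 24/1
  p_1/q_1 = 577/24
  p_2/q_2 = 27720/1153
  p_3/q_3 = 665857/27696
q_2 = 1153 ≤ 1950 < 27696 = q_3, so the answer is 27720/1153.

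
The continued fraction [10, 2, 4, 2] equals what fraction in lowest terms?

Fold from the inside: start with 2/1.
  4 + 1/2 = 9/2
  2 + 2/9 = 20/9
  10 + 9/20 = 209/20

209/20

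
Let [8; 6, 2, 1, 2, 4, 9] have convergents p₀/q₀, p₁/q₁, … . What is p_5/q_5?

Using pₖ = aₖpₖ₋₁ + pₖ₋₂, qₖ = aₖqₖ₋₁ + qₖ₋₂ (with p₋₁=1, p₋₂=0, q₋₁=0, q₋₂=1):
  k=0: a=8, p=8, q=1
  k=1: a=6, p=49, q=6
  k=2: a=2, p=106, q=13
  k=3: a=1, p=155, q=19
  k=4: a=2, p=416, q=51
  k=5: a=4, p=1819, q=223

1819/223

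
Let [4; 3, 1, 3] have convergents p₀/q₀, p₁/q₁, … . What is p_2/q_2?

Using pₖ = aₖpₖ₋₁ + pₖ₋₂, qₖ = aₖqₖ₋₁ + qₖ₋₂ (with p₋₁=1, p₋₂=0, q₋₁=0, q₋₂=1):
  k=0: a=4, p=4, q=1
  k=1: a=3, p=13, q=3
  k=2: a=1, p=17, q=4

17/4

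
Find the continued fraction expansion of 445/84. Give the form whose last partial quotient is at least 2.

445 = 5·84 + 25
84 = 3·25 + 9
25 = 2·9 + 7
9 = 1·7 + 2
7 = 3·2 + 1
2 = 2·1 + 0  (stop)
So 445/84 = [5; 3, 2, 1, 3, 2].

[5; 3, 2, 1, 3, 2]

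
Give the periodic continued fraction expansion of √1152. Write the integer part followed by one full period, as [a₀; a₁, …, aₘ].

a₀ = ⌊√1152⌋ = 33.
With m₀=0, d₀=1 and mₖ₊₁ = dₖaₖ − mₖ, dₖ₊₁ = (n − mₖ₊₁²)/dₖ, aₖ₊₁ = ⌊(a₀+mₖ₊₁)/dₖ₊₁⌋:
  k=1: m=33, d=63, a=1
  k=2: m=30, d=4, a=15
  k=3: m=30, d=63, a=1
  k=4: m=33, d=1, a=66
d=1 and a=2a₀=66 at k=4, so the next step gives (m, d) = (33, 63) again — its k=1 value — and the period has length 4.

[33; 1, 15, 1, 66]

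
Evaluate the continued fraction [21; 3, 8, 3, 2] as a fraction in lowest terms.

3859/181

Fold from the inside: start with 2/1.
  3 + 1/2 = 7/2
  8 + 2/7 = 58/7
  3 + 7/58 = 181/58
  21 + 58/181 = 3859/181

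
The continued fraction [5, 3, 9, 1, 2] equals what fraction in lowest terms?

Using pₖ = aₖpₖ₋₁ + pₖ₋₂ and qₖ = aₖqₖ₋₁ + qₖ₋₂:
  k=0: a=5, p=5, q=1
  k=1: a=3, p=16, q=3
  k=2: a=9, p=149, q=28
  k=3: a=1, p=165, q=31
  k=4: a=2, p=479, q=90

479/90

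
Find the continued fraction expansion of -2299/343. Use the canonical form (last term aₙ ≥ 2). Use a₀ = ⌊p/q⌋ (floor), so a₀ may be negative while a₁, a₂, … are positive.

[-7; 3, 2, 1, 3, 9]

-2299 = -7×343 + 102
343 = 3×102 + 37
102 = 2×37 + 28
37 = 1×28 + 9
28 = 3×9 + 1
9 = 9×1 + 0  (stop)
So -2299/343 = [-7; 3, 2, 1, 3, 9].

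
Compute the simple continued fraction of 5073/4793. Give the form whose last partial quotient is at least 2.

5073 = 1×4793 + 280
4793 = 17×280 + 33
280 = 8×33 + 16
33 = 2×16 + 1
16 = 16×1 + 0  (stop)
So 5073/4793 = [1; 17, 8, 2, 16].

[1; 17, 8, 2, 16]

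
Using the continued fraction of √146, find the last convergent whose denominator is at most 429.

√146 = [12; 12, 24, …] (period length 2).
Convergents:
  p_0/q_0 = 12/1
  p_1/q_1 = 145/12
  p_2/q_2 = 3492/289
  p_3/q_3 = 42049/3480
q_2 = 289 ≤ 429 < 3480 = q_3, so the answer is 3492/289.

3492/289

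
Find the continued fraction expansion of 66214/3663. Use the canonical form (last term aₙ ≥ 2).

[18; 13, 12, 5, 1, 3]

66214 = 18·3663 + 280
3663 = 13·280 + 23
280 = 12·23 + 4
23 = 5·4 + 3
4 = 1·3 + 1
3 = 3·1 + 0  (stop)
So 66214/3663 = [18; 13, 12, 5, 1, 3].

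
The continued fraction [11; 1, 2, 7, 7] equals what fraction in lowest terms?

Using pₖ = aₖpₖ₋₁ + pₖ₋₂ and qₖ = aₖqₖ₋₁ + qₖ₋₂:
  k=0: a=11, p=11, q=1
  k=1: a=1, p=12, q=1
  k=2: a=2, p=35, q=3
  k=3: a=7, p=257, q=22
  k=4: a=7, p=1834, q=157

1834/157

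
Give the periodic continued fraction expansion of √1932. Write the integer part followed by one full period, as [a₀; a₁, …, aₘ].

[43; 1, 20, 1, 86]

a₀ = ⌊√1932⌋ = 43.
With m₀=0, d₀=1 and mₖ₊₁ = dₖaₖ − mₖ, dₖ₊₁ = (n − mₖ₊₁²)/dₖ, aₖ₊₁ = ⌊(a₀+mₖ₊₁)/dₖ₊₁⌋:
  k=1: m=43, d=83, a=1
  k=2: m=40, d=4, a=20
  k=3: m=40, d=83, a=1
  k=4: m=43, d=1, a=86
d=1 and a=2a₀=86 at k=4, so the next step gives (m, d) = (43, 83) again — its k=1 value — and the period has length 4.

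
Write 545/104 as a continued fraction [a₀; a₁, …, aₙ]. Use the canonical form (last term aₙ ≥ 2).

[5; 4, 6, 4]

545 = 5*104 + 25
104 = 4*25 + 4
25 = 6*4 + 1
4 = 4*1 + 0  (stop)
So 545/104 = [5; 4, 6, 4].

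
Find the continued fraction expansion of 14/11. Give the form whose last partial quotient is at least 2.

[1; 3, 1, 2]

14 = 1*11 + 3
11 = 3*3 + 2
3 = 1*2 + 1
2 = 2*1 + 0  (stop)
So 14/11 = [1; 3, 1, 2].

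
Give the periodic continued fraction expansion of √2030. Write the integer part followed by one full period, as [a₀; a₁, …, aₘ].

a₀ = ⌊√2030⌋ = 45.
With m₀=0, d₀=1 and mₖ₊₁ = dₖaₖ − mₖ, dₖ₊₁ = (n − mₖ₊₁²)/dₖ, aₖ₊₁ = ⌊(a₀+mₖ₊₁)/dₖ₊₁⌋:
  k=1: m=45, d=5, a=18
  k=2: m=45, d=1, a=90
d=1 and a=2a₀=90 at k=2, so the next step gives (m, d) = (45, 5) again — its k=1 value — and the period has length 2.

[45; 18, 90]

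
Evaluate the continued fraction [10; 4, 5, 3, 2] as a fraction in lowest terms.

Using pₖ = aₖpₖ₋₁ + pₖ₋₂ and qₖ = aₖqₖ₋₁ + qₖ₋₂:
  k=0: a=10, p=10, q=1
  k=1: a=4, p=41, q=4
  k=2: a=5, p=215, q=21
  k=3: a=3, p=686, q=67
  k=4: a=2, p=1587, q=155

1587/155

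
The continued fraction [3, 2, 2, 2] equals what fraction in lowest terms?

41/12

Using pₖ = aₖpₖ₋₁ + pₖ₋₂ and qₖ = aₖqₖ₋₁ + qₖ₋₂:
  k=0: a=3, p=3, q=1
  k=1: a=2, p=7, q=2
  k=2: a=2, p=17, q=5
  k=3: a=2, p=41, q=12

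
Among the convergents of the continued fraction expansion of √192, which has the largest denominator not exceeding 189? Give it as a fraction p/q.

√192 = [13; 1, 5, 1, 26, …] (period length 4).
Convergents:
  p_0/q_0 = 13/1
  p_1/q_1 = 14/1
  p_2/q_2 = 83/6
  p_3/q_3 = 97/7
  p_4/q_4 = 2605/188
  p_5/q_5 = 2702/195
q_4 = 188 ≤ 189 < 195 = q_5, so the answer is 2605/188.

2605/188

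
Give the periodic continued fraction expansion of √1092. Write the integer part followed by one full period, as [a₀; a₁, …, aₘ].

a₀ = ⌊√1092⌋ = 33.

[33; 22, 66]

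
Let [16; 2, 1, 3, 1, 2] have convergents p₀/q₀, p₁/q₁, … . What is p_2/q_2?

49/3

Using pₖ = aₖpₖ₋₁ + pₖ₋₂, qₖ = aₖqₖ₋₁ + qₖ₋₂ (with p₋₁=1, p₋₂=0, q₋₁=0, q₋₂=1):
  k=0: a=16, p=16, q=1
  k=1: a=2, p=33, q=2
  k=2: a=1, p=49, q=3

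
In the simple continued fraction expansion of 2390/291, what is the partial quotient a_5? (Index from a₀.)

1

2390 = 8·291 + 62   →  a_0 = 8
291 = 4·62 + 43   →  a_1 = 4
62 = 1·43 + 19   →  a_2 = 1
43 = 2·19 + 5   →  a_3 = 2
19 = 3·5 + 4   →  a_4 = 3
5 = 1·4 + 1   →  a_5 = 1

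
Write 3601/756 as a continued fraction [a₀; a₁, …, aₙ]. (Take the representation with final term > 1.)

[4; 1, 3, 4, 2, 9, 2]

3601 = 4×756 + 577
756 = 1×577 + 179
577 = 3×179 + 40
179 = 4×40 + 19
40 = 2×19 + 2
19 = 9×2 + 1
2 = 2×1 + 0  (stop)
So 3601/756 = [4; 1, 3, 4, 2, 9, 2].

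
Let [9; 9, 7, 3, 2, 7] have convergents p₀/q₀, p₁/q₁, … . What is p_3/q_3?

Using pₖ = aₖpₖ₋₁ + pₖ₋₂, qₖ = aₖqₖ₋₁ + qₖ₋₂ (with p₋₁=1, p₋₂=0, q₋₁=0, q₋₂=1):
  k=0: a=9, p=9, q=1
  k=1: a=9, p=82, q=9
  k=2: a=7, p=583, q=64
  k=3: a=3, p=1831, q=201

1831/201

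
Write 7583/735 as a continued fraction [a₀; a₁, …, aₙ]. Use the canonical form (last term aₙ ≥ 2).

7583 = 10·735 + 233
735 = 3·233 + 36
233 = 6·36 + 17
36 = 2·17 + 2
17 = 8·2 + 1
2 = 2·1 + 0  (stop)
So 7583/735 = [10; 3, 6, 2, 8, 2].

[10; 3, 6, 2, 8, 2]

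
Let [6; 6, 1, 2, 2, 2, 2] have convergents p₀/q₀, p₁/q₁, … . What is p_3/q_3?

Using pₖ = aₖpₖ₋₁ + pₖ₋₂, qₖ = aₖqₖ₋₁ + qₖ₋₂ (with p₋₁=1, p₋₂=0, q₋₁=0, q₋₂=1):
  k=0: a=6, p=6, q=1
  k=1: a=6, p=37, q=6
  k=2: a=1, p=43, q=7
  k=3: a=2, p=123, q=20

123/20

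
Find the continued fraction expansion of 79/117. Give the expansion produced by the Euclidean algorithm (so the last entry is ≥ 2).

[0; 1, 2, 12, 1, 2]

79 = 0×117 + 79
117 = 1×79 + 38
79 = 2×38 + 3
38 = 12×3 + 2
3 = 1×2 + 1
2 = 2×1 + 0  (stop)
So 79/117 = [0; 1, 2, 12, 1, 2].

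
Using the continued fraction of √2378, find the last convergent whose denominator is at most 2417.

√2378 = [48; 1, 3, 3, 1, 96, …] (period length 5).
Convergents:
  p_0/q_0 = 48/1
  p_1/q_1 = 49/1
  p_2/q_2 = 195/4
  p_3/q_3 = 634/13
  p_4/q_4 = 829/17
  p_5/q_5 = 80218/1645
  p_6/q_6 = 81047/1662
  p_7/q_7 = 323359/6631
q_6 = 1662 ≤ 2417 < 6631 = q_7, so the answer is 81047/1662.

81047/1662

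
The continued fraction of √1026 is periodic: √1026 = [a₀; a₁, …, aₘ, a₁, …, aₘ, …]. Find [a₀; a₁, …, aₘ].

a₀ = ⌊√1026⌋ = 32.
With m₀=0, d₀=1 and mₖ₊₁ = dₖaₖ − mₖ, dₖ₊₁ = (n − mₖ₊₁²)/dₖ, aₖ₊₁ = ⌊(a₀+mₖ₊₁)/dₖ₊₁⌋:
  k=1: m=32, d=2, a=32
  k=2: m=32, d=1, a=64
d=1 and a=2a₀=64 at k=2, so the next step gives (m, d) = (32, 2) again — its k=1 value — and the period has length 2.

[32; 32, 64]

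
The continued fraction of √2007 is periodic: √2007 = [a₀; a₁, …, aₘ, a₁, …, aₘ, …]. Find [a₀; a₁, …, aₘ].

a₀ = ⌊√2007⌋ = 44.
With m₀=0, d₀=1 and mₖ₊₁ = dₖaₖ − mₖ, dₖ₊₁ = (n − mₖ₊₁²)/dₖ, aₖ₊₁ = ⌊(a₀+mₖ₊₁)/dₖ₊₁⌋:
  k=1: m=44, d=71, a=1
  k=2: m=27, d=18, a=3
  k=3: m=27, d=71, a=1
  k=4: m=44, d=1, a=88
d=1 and a=2a₀=88 at k=4, so the next step gives (m, d) = (44, 71) again — its k=1 value — and the period has length 4.

[44; 1, 3, 1, 88]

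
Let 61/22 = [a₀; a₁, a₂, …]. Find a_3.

61 = 2·22 + 17   →  a_0 = 2
22 = 1·17 + 5   →  a_1 = 1
17 = 3·5 + 2   →  a_2 = 3
5 = 2·2 + 1   →  a_3 = 2

2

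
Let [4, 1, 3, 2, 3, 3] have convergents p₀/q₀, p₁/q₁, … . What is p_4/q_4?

148/31

Using pₖ = aₖpₖ₋₁ + pₖ₋₂, qₖ = aₖqₖ₋₁ + qₖ₋₂ (with p₋₁=1, p₋₂=0, q₋₁=0, q₋₂=1):
  k=0: a=4, p=4, q=1
  k=1: a=1, p=5, q=1
  k=2: a=3, p=19, q=4
  k=3: a=2, p=43, q=9
  k=4: a=3, p=148, q=31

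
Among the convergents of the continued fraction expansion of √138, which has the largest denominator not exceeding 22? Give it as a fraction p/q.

47/4

√138 = [11; 1, 2, 1, 22, …] (period length 4).
Convergents:
  p_0/q_0 = 11/1
  p_1/q_1 = 12/1
  p_2/q_2 = 35/3
  p_3/q_3 = 47/4
  p_4/q_4 = 1069/91
q_3 = 4 ≤ 22 < 91 = q_4, so the answer is 47/4.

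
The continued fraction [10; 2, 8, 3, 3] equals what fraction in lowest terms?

1843/176

Using pₖ = aₖpₖ₋₁ + pₖ₋₂ and qₖ = aₖqₖ₋₁ + qₖ₋₂:
  k=0: a=10, p=10, q=1
  k=1: a=2, p=21, q=2
  k=2: a=8, p=178, q=17
  k=3: a=3, p=555, q=53
  k=4: a=3, p=1843, q=176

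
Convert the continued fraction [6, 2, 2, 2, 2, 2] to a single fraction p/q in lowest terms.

Fold from the inside: start with 2/1.
  2 + 1/2 = 5/2
  2 + 2/5 = 12/5
  2 + 5/12 = 29/12
  2 + 12/29 = 70/29
  6 + 29/70 = 449/70

449/70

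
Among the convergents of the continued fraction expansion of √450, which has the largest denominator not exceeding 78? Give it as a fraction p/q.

1294/61

√450 = [21; 4, 1, 2, 4, 2, 1, 4, 42, …] (period length 8).
Convergents:
  p_0/q_0 = 21/1
  p_1/q_1 = 85/4
  p_2/q_2 = 106/5
  p_3/q_3 = 297/14
  p_4/q_4 = 1294/61
  p_5/q_5 = 2885/136
q_4 = 61 ≤ 78 < 136 = q_5, so the answer is 1294/61.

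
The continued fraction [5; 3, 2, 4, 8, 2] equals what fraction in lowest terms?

Fold from the inside: start with 2/1.
  8 + 1/2 = 17/2
  4 + 2/17 = 70/17
  2 + 17/70 = 157/70
  3 + 70/157 = 541/157
  5 + 157/541 = 2862/541

2862/541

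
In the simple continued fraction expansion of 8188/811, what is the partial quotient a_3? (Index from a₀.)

8188 = 10·811 + 78   →  a_0 = 10
811 = 10·78 + 31   →  a_1 = 10
78 = 2·31 + 16   →  a_2 = 2
31 = 1·16 + 15   →  a_3 = 1

1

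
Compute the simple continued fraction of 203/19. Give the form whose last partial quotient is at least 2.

203 = 10*19 + 13
19 = 1*13 + 6
13 = 2*6 + 1
6 = 6*1 + 0  (stop)
So 203/19 = [10; 1, 2, 6].

[10; 1, 2, 6]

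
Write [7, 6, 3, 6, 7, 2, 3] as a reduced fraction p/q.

Fold from the inside: start with 3/1.
  2 + 1/3 = 7/3
  7 + 3/7 = 52/7
  6 + 7/52 = 319/52
  3 + 52/319 = 1009/319
  6 + 319/1009 = 6373/1009
  7 + 1009/6373 = 45620/6373

45620/6373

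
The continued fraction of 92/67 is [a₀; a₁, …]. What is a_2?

1

92 = 1·67 + 25   →  a_0 = 1
67 = 2·25 + 17   →  a_1 = 2
25 = 1·17 + 8   →  a_2 = 1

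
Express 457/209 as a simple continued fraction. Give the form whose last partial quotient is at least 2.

[2; 5, 2, 1, 3, 1, 2]

457 = 2*209 + 39
209 = 5*39 + 14
39 = 2*14 + 11
14 = 1*11 + 3
11 = 3*3 + 2
3 = 1*2 + 1
2 = 2*1 + 0  (stop)
So 457/209 = [2; 5, 2, 1, 3, 1, 2].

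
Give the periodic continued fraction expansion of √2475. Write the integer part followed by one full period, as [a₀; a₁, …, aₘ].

[49; 1, 2, 1, 98]

a₀ = ⌊√2475⌋ = 49.
With m₀=0, d₀=1 and mₖ₊₁ = dₖaₖ − mₖ, dₖ₊₁ = (n − mₖ₊₁²)/dₖ, aₖ₊₁ = ⌊(a₀+mₖ₊₁)/dₖ₊₁⌋:
  k=1: m=49, d=74, a=1
  k=2: m=25, d=25, a=2
  k=3: m=25, d=74, a=1
  k=4: m=49, d=1, a=98
d=1 and a=2a₀=98 at k=4, so the next step gives (m, d) = (49, 74) again — its k=1 value — and the period has length 4.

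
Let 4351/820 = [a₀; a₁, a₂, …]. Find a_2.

4351 = 5·820 + 251   →  a_0 = 5
820 = 3·251 + 67   →  a_1 = 3
251 = 3·67 + 50   →  a_2 = 3

3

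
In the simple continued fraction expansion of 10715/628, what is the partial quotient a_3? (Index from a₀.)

1

10715 = 17·628 + 39   →  a_0 = 17
628 = 16·39 + 4   →  a_1 = 16
39 = 9·4 + 3   →  a_2 = 9
4 = 1·3 + 1   →  a_3 = 1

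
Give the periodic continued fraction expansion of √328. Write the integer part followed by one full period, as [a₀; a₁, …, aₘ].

[18; 9, 36]

a₀ = ⌊√328⌋ = 18.
With m₀=0, d₀=1 and mₖ₊₁ = dₖaₖ − mₖ, dₖ₊₁ = (n − mₖ₊₁²)/dₖ, aₖ₊₁ = ⌊(a₀+mₖ₊₁)/dₖ₊₁⌋:
  k=1: m=18, d=4, a=9
  k=2: m=18, d=1, a=36
d=1 and a=2a₀=36 at k=2, so the next step gives (m, d) = (18, 4) again — its k=1 value — and the period has length 2.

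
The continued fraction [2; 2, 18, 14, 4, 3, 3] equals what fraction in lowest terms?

56519/22730

Fold from the inside: start with 3/1.
  3 + 1/3 = 10/3
  4 + 3/10 = 43/10
  14 + 10/43 = 612/43
  18 + 43/612 = 11059/612
  2 + 612/11059 = 22730/11059
  2 + 11059/22730 = 56519/22730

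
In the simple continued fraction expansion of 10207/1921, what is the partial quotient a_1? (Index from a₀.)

3

10207 = 5·1921 + 602   →  a_0 = 5
1921 = 3·602 + 115   →  a_1 = 3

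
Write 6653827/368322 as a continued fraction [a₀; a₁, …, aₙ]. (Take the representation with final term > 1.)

[18; 15, 3, 17, 12, 2, 3, 5]

6653827 = 18×368322 + 24031
368322 = 15×24031 + 7857
24031 = 3×7857 + 460
7857 = 17×460 + 37
460 = 12×37 + 16
37 = 2×16 + 5
16 = 3×5 + 1
5 = 5×1 + 0  (stop)
So 6653827/368322 = [18; 15, 3, 17, 12, 2, 3, 5].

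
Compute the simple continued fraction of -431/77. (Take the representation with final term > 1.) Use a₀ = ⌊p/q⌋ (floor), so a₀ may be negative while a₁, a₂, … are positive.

[-6; 2, 2, 15]

-431 = -6*77 + 31
77 = 2*31 + 15
31 = 2*15 + 1
15 = 15*1 + 0  (stop)
So -431/77 = [-6; 2, 2, 15].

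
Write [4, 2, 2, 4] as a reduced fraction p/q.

97/22

Using pₖ = aₖpₖ₋₁ + pₖ₋₂ and qₖ = aₖqₖ₋₁ + qₖ₋₂:
  k=0: a=4, p=4, q=1
  k=1: a=2, p=9, q=2
  k=2: a=2, p=22, q=5
  k=3: a=4, p=97, q=22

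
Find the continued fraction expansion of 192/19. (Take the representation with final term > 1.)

192 = 10*19 + 2
19 = 9*2 + 1
2 = 2*1 + 0  (stop)
So 192/19 = [10; 9, 2].

[10; 9, 2]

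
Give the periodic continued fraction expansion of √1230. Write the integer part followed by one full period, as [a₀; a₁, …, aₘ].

[35; 14, 70]

a₀ = ⌊√1230⌋ = 35.
With m₀=0, d₀=1 and mₖ₊₁ = dₖaₖ − mₖ, dₖ₊₁ = (n − mₖ₊₁²)/dₖ, aₖ₊₁ = ⌊(a₀+mₖ₊₁)/dₖ₊₁⌋:
  k=1: m=35, d=5, a=14
  k=2: m=35, d=1, a=70
d=1 and a=2a₀=70 at k=2, so the next step gives (m, d) = (35, 5) again — its k=1 value — and the period has length 2.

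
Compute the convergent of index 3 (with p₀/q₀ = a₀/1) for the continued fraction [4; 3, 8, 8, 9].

877/203

Using pₖ = aₖpₖ₋₁ + pₖ₋₂, qₖ = aₖqₖ₋₁ + qₖ₋₂ (with p₋₁=1, p₋₂=0, q₋₁=0, q₋₂=1):
  k=0: a=4, p=4, q=1
  k=1: a=3, p=13, q=3
  k=2: a=8, p=108, q=25
  k=3: a=8, p=877, q=203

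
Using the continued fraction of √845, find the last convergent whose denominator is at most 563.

√845 = [29; 14, 1, 1, 14, 58, …] (period length 5).
Convergents:
  p_0/q_0 = 29/1
  p_1/q_1 = 407/14
  p_2/q_2 = 436/15
  p_3/q_3 = 843/29
  p_4/q_4 = 12238/421
  p_5/q_5 = 710647/24447
q_4 = 421 ≤ 563 < 24447 = q_5, so the answer is 12238/421.

12238/421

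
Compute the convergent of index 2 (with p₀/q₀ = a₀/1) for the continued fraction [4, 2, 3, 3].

Using pₖ = aₖpₖ₋₁ + pₖ₋₂, qₖ = aₖqₖ₋₁ + qₖ₋₂ (with p₋₁=1, p₋₂=0, q₋₁=0, q₋₂=1):
  k=0: a=4, p=4, q=1
  k=1: a=2, p=9, q=2
  k=2: a=3, p=31, q=7

31/7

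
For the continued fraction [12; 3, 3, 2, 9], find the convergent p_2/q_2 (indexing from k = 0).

123/10

Using pₖ = aₖpₖ₋₁ + pₖ₋₂, qₖ = aₖqₖ₋₁ + qₖ₋₂ (with p₋₁=1, p₋₂=0, q₋₁=0, q₋₂=1):
  k=0: a=12, p=12, q=1
  k=1: a=3, p=37, q=3
  k=2: a=3, p=123, q=10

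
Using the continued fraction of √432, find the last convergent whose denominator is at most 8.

104/5

√432 = [20; 1, 3, 1, 1, 1, 3, 1, 40, …] (period length 8).
Convergents:
  p_0/q_0 = 20/1
  p_1/q_1 = 21/1
  p_2/q_2 = 83/4
  p_3/q_3 = 104/5
  p_4/q_4 = 187/9
q_3 = 5 ≤ 8 < 9 = q_4, so the answer is 104/5.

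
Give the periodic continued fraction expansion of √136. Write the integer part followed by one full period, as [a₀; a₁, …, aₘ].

[11; 1, 1, 1, 22]

a₀ = ⌊√136⌋ = 11.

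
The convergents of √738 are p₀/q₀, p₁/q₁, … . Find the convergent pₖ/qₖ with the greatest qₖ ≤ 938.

√738 = [27; 6, 54, …] (period length 2).
Convergents:
  p_0/q_0 = 27/1
  p_1/q_1 = 163/6
  p_2/q_2 = 8829/325
  p_3/q_3 = 53137/1956
q_2 = 325 ≤ 938 < 1956 = q_3, so the answer is 8829/325.

8829/325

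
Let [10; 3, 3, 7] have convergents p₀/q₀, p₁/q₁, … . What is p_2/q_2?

103/10

Using pₖ = aₖpₖ₋₁ + pₖ₋₂, qₖ = aₖqₖ₋₁ + qₖ₋₂ (with p₋₁=1, p₋₂=0, q₋₁=0, q₋₂=1):
  k=0: a=10, p=10, q=1
  k=1: a=3, p=31, q=3
  k=2: a=3, p=103, q=10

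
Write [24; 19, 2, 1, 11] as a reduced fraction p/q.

Using pₖ = aₖpₖ₋₁ + pₖ₋₂ and qₖ = aₖqₖ₋₁ + qₖ₋₂:
  k=0: a=24, p=24, q=1
  k=1: a=19, p=457, q=19
  k=2: a=2, p=938, q=39
  k=3: a=1, p=1395, q=58
  k=4: a=11, p=16283, q=677

16283/677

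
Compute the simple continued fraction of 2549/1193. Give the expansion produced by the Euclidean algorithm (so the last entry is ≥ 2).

2549 = 2·1193 + 163
1193 = 7·163 + 52
163 = 3·52 + 7
52 = 7·7 + 3
7 = 2·3 + 1
3 = 3·1 + 0  (stop)
So 2549/1193 = [2; 7, 3, 7, 2, 3].

[2; 7, 3, 7, 2, 3]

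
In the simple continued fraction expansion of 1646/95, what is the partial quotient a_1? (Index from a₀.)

1646 = 17·95 + 31   →  a_0 = 17
95 = 3·31 + 2   →  a_1 = 3

3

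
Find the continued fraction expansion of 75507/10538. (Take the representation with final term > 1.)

[7; 6, 18, 1, 12, 7]

75507 = 7×10538 + 1741
10538 = 6×1741 + 92
1741 = 18×92 + 85
92 = 1×85 + 7
85 = 12×7 + 1
7 = 7×1 + 0  (stop)
So 75507/10538 = [7; 6, 18, 1, 12, 7].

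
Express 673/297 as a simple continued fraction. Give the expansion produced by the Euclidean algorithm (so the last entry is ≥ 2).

673 = 2*297 + 79
297 = 3*79 + 60
79 = 1*60 + 19
60 = 3*19 + 3
19 = 6*3 + 1
3 = 3*1 + 0  (stop)
So 673/297 = [2; 3, 1, 3, 6, 3].

[2; 3, 1, 3, 6, 3]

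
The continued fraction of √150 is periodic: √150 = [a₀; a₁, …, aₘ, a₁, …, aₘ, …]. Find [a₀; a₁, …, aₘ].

[12; 4, 24]

a₀ = ⌊√150⌋ = 12.
With m₀=0, d₀=1 and mₖ₊₁ = dₖaₖ − mₖ, dₖ₊₁ = (n − mₖ₊₁²)/dₖ, aₖ₊₁ = ⌊(a₀+mₖ₊₁)/dₖ₊₁⌋:
  k=1: m=12, d=6, a=4
  k=2: m=12, d=1, a=24
d=1 and a=2a₀=24 at k=2, so the next step gives (m, d) = (12, 6) again — its k=1 value — and the period has length 2.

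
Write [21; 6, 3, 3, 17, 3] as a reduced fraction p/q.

70522/3333

Fold from the inside: start with 3/1.
  17 + 1/3 = 52/3
  3 + 3/52 = 159/52
  3 + 52/159 = 529/159
  6 + 159/529 = 3333/529
  21 + 529/3333 = 70522/3333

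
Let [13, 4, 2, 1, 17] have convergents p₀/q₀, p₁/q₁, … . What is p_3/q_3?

172/13

Using pₖ = aₖpₖ₋₁ + pₖ₋₂, qₖ = aₖqₖ₋₁ + qₖ₋₂ (with p₋₁=1, p₋₂=0, q₋₁=0, q₋₂=1):
  k=0: a=13, p=13, q=1
  k=1: a=4, p=53, q=4
  k=2: a=2, p=119, q=9
  k=3: a=1, p=172, q=13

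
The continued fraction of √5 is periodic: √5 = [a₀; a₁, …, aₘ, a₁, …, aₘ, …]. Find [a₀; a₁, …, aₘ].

a₀ = ⌊√5⌋ = 2.
With m₀=0, d₀=1 and mₖ₊₁ = dₖaₖ − mₖ, dₖ₊₁ = (n − mₖ₊₁²)/dₖ, aₖ₊₁ = ⌊(a₀+mₖ₊₁)/dₖ₊₁⌋:
  k=1: m=2, d=1, a=4
d=1 and a=2a₀=4 at k=1, so the next step gives (m, d) = (2, 1) again — its k=1 value — and the period has length 1.

[2; 4]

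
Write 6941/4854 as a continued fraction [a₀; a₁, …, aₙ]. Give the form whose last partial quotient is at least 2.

6941 = 1×4854 + 2087
4854 = 2×2087 + 680
2087 = 3×680 + 47
680 = 14×47 + 22
47 = 2×22 + 3
22 = 7×3 + 1
3 = 3×1 + 0  (stop)
So 6941/4854 = [1; 2, 3, 14, 2, 7, 3].

[1; 2, 3, 14, 2, 7, 3]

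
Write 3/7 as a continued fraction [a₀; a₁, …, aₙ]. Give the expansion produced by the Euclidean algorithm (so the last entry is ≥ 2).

3 = 0*7 + 3
7 = 2*3 + 1
3 = 3*1 + 0  (stop)
So 3/7 = [0; 2, 3].

[0; 2, 3]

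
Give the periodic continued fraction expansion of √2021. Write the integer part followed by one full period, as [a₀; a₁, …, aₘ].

[44; 1, 21, 2, 21, 1, 88]

a₀ = ⌊√2021⌋ = 44.
With m₀=0, d₀=1 and mₖ₊₁ = dₖaₖ − mₖ, dₖ₊₁ = (n − mₖ₊₁²)/dₖ, aₖ₊₁ = ⌊(a₀+mₖ₊₁)/dₖ₊₁⌋:
  k=1: m=44, d=85, a=1
  k=2: m=41, d=4, a=21
  k=3: m=43, d=43, a=2
  k=4: m=43, d=4, a=21
  k=5: m=41, d=85, a=1
  k=6: m=44, d=1, a=88
d=1 and a=2a₀=88 at k=6, so the next step gives (m, d) = (44, 85) again — its k=1 value — and the period has length 6.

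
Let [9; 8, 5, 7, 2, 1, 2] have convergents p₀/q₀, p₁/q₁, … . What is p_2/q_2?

374/41

Using pₖ = aₖpₖ₋₁ + pₖ₋₂, qₖ = aₖqₖ₋₁ + qₖ₋₂ (with p₋₁=1, p₋₂=0, q₋₁=0, q₋₂=1):
  k=0: a=9, p=9, q=1
  k=1: a=8, p=73, q=8
  k=2: a=5, p=374, q=41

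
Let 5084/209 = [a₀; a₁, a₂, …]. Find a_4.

5084 = 24·209 + 68   →  a_0 = 24
209 = 3·68 + 5   →  a_1 = 3
68 = 13·5 + 3   →  a_2 = 13
5 = 1·3 + 2   →  a_3 = 1
3 = 1·2 + 1   →  a_4 = 1

1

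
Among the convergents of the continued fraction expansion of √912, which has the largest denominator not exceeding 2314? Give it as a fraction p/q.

√912 = [30; 5, 60, …] (period length 2).
Convergents:
  p_0/q_0 = 30/1
  p_1/q_1 = 151/5
  p_2/q_2 = 9090/301
  p_3/q_3 = 45601/1510
  p_4/q_4 = 2745150/90901
q_3 = 1510 ≤ 2314 < 90901 = q_4, so the answer is 45601/1510.

45601/1510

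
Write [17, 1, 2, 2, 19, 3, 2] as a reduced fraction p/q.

Using pₖ = aₖpₖ₋₁ + pₖ₋₂ and qₖ = aₖqₖ₋₁ + qₖ₋₂:
  k=0: a=17, p=17, q=1
  k=1: a=1, p=18, q=1
  k=2: a=2, p=53, q=3
  k=3: a=2, p=124, q=7
  k=4: a=19, p=2409, q=136
  k=5: a=3, p=7351, q=415
  k=6: a=2, p=17111, q=966

17111/966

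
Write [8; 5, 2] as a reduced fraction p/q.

90/11

Using pₖ = aₖpₖ₋₁ + pₖ₋₂ and qₖ = aₖqₖ₋₁ + qₖ₋₂:
  k=0: a=8, p=8, q=1
  k=1: a=5, p=41, q=5
  k=2: a=2, p=90, q=11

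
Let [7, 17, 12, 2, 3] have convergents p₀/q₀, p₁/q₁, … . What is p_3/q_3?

Using pₖ = aₖpₖ₋₁ + pₖ₋₂, qₖ = aₖqₖ₋₁ + qₖ₋₂ (with p₋₁=1, p₋₂=0, q₋₁=0, q₋₂=1):
  k=0: a=7, p=7, q=1
  k=1: a=17, p=120, q=17
  k=2: a=12, p=1447, q=205
  k=3: a=2, p=3014, q=427

3014/427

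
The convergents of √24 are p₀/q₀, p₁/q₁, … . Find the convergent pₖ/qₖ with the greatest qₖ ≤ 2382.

4801/980

√24 = [4; 1, 8, …] (period length 2).
Convergents:
  p_0/q_0 = 4/1
  p_1/q_1 = 5/1
  p_2/q_2 = 44/9
  p_3/q_3 = 49/10
  p_4/q_4 = 436/89
  p_5/q_5 = 485/99
  p_6/q_6 = 4316/881
  p_7/q_7 = 4801/980
  p_8/q_8 = 42724/8721
q_7 = 980 ≤ 2382 < 8721 = q_8, so the answer is 4801/980.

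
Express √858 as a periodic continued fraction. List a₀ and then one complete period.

[29; 3, 2, 3, 58]

a₀ = ⌊√858⌋ = 29.
With m₀=0, d₀=1 and mₖ₊₁ = dₖaₖ − mₖ, dₖ₊₁ = (n − mₖ₊₁²)/dₖ, aₖ₊₁ = ⌊(a₀+mₖ₊₁)/dₖ₊₁⌋:
  k=1: m=29, d=17, a=3
  k=2: m=22, d=22, a=2
  k=3: m=22, d=17, a=3
  k=4: m=29, d=1, a=58
d=1 and a=2a₀=58 at k=4, so the next step gives (m, d) = (29, 17) again — its k=1 value — and the period has length 4.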